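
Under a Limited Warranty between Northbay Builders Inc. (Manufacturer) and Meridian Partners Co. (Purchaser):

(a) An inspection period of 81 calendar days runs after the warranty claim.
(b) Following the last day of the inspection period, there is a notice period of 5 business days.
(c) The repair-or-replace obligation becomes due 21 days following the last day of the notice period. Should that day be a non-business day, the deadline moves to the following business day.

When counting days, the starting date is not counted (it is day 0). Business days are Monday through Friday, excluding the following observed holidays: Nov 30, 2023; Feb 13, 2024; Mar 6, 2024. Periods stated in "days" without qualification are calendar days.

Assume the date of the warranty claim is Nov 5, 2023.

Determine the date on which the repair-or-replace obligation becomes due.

Adding 81 calendar days to Nov 5, 2023 gives Jan 25, 2024, which is the last day of the inspection period.
From Thursday, Jan 25, 2024, 5 business days (Jan 26, Jan 29, Jan 30, Jan 31, Feb 1, skipping weekends) brings us to Thursday, Feb 1, 2024, which is the last day of the notice period.
Adding 21 calendar days to Feb 1, 2024 gives Feb 22, 2024, which is the date on which the repair-or-replace obligation becomes due. Feb 22, 2024 is a Thursday and is not a listed holiday, so no roll-forward applies.

Feb 22, 2024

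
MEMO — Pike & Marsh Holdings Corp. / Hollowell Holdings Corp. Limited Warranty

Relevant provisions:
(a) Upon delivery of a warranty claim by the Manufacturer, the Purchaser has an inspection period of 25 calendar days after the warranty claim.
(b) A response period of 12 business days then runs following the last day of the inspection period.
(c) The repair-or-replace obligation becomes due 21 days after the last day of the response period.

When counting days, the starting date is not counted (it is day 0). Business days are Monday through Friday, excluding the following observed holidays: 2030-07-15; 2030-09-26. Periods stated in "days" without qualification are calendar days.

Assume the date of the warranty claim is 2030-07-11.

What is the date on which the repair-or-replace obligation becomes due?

The last day of the inspection period: 2030-07-11 + 25 days = 2030-08-05.
The last day of the response period: 12 business days after Monday, 2030-08-05, skipping weekends — Aug 6, Aug 7, Aug 8, Aug 9, …, Aug 19, Aug 20, Aug 21 — lands on Wednesday, 2030-08-21.
The date on which the repair-or-replace obligation becomes due: 21 calendar days after 2030-08-21 is 2030-09-11.

2030-09-11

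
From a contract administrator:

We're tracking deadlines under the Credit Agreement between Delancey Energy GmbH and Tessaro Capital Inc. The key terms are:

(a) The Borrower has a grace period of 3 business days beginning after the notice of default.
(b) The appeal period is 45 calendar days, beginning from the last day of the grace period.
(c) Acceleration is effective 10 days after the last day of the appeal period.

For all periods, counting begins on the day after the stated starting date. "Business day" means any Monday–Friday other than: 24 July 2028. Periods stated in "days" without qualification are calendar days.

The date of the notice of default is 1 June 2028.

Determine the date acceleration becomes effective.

31 July 2028

From Thursday, 1 June 2028, 3 business days (Jun 2, Jun 5, Jun 6, skipping weekends) brings us to Tuesday, 6 June 2028, which is the last day of the grace period.
Adding 45 calendar days to 6 June 2028 gives 21 July 2028, which is the last day of the appeal period.
Adding 10 calendar days to 21 July 2028 gives 31 July 2028, which is the date acceleration becomes effective.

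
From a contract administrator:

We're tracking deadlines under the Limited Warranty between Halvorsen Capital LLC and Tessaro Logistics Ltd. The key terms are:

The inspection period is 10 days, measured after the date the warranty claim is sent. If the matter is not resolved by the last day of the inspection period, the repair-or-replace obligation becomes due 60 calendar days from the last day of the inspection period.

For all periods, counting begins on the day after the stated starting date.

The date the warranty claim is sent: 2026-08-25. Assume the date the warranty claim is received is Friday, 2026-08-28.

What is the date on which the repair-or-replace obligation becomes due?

2026-11-03

The last day of the inspection period: 10 calendar days after 2026-08-25 is 2026-09-04.
Adding 60 calendar days to 2026-09-04 gives 2026-11-03, which is the date on which the repair-or-replace obligation becomes due.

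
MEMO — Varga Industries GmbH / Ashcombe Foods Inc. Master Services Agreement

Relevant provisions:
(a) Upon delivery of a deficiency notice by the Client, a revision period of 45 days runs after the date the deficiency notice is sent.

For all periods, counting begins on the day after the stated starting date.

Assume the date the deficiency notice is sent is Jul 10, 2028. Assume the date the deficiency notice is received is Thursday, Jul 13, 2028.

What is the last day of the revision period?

Aug 24, 2028

The last day of the revision period: 45 calendar days after Jul 10, 2028 is Aug 24, 2028.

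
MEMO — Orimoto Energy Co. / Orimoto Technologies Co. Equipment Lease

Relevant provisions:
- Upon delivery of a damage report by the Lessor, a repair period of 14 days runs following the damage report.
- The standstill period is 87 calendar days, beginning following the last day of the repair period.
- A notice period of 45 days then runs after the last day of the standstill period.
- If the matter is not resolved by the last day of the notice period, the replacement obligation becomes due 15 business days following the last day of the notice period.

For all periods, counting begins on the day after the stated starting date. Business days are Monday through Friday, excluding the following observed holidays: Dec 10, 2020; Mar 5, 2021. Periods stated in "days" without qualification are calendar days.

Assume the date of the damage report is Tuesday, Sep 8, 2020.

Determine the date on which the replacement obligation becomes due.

Feb 22, 2021

Adding 14 calendar days to Sep 8, 2020 gives Sep 22, 2020, which is the last day of the repair period.
The last day of the standstill period: 87 calendar days after Sep 22, 2020 is Dec 18, 2020.
Adding 45 calendar days to Dec 18, 2020 gives Feb 1, 2021, which is the last day of the notice period.
The date on which the replacement obligation becomes due: counting 15 business days from Monday, Feb 1, 2021 (Feb 2, Feb 3, Feb 4, Feb 5, …, Feb 18, Feb 19, Feb 22, skipping weekends) reaches Monday, Feb 22, 2021.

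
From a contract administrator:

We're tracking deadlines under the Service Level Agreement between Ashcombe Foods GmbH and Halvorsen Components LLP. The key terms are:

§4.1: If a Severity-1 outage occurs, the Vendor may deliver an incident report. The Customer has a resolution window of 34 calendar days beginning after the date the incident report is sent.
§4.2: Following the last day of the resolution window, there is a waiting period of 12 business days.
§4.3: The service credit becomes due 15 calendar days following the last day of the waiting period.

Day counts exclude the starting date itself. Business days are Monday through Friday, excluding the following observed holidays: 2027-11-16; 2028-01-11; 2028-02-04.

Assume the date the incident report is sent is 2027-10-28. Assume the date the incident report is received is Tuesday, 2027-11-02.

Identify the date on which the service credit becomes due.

2028-01-01

The last day of the resolution window: 2027-10-28 + 34 days = 2027-12-01.
The last day of the waiting period: 12 business days after Wednesday, 2027-12-01, skipping weekends — Dec 2, Dec 3, Dec 6, Dec 7, …, Dec 15, Dec 16, Dec 17 — lands on Friday, 2027-12-17.
The date on which the service credit becomes due: 15 calendar days after 2027-12-17 is 2028-01-01.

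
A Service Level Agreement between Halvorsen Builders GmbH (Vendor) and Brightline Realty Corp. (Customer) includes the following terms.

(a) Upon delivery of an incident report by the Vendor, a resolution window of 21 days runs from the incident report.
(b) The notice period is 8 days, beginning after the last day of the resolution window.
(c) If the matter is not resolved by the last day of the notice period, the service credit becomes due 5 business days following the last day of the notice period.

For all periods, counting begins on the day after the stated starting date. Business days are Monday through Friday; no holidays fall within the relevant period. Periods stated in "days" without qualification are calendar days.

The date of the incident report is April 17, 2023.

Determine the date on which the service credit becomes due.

May 23, 2023

The last day of the resolution window: 21 calendar days after April 17, 2023 is May 8, 2023.
Adding 8 calendar days to May 8, 2023 gives May 16, 2023, which is the last day of the notice period.
From Tuesday, May 16, 2023, 5 business days (May 17, May 18, May 19, May 22, May 23, skipping weekends) brings us to Tuesday, May 23, 2023, which is the date on which the service credit becomes due.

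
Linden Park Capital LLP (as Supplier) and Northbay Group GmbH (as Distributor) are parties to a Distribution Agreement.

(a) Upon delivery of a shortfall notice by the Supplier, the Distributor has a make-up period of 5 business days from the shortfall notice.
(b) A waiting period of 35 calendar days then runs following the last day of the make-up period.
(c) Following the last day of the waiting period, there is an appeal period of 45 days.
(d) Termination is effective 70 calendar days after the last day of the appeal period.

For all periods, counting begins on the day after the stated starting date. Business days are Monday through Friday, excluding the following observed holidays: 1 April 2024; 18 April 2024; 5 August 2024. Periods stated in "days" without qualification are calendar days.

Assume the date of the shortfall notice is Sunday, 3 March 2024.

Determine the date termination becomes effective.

5 August 2024

The last day of the make-up period: counting 5 business days from Sunday, 3 March 2024 (Mar 4, Mar 5, Mar 6, Mar 7, Mar 8, skipping weekends) reaches Friday, 8 March 2024.
The last day of the waiting period: 8 March 2024 + 35 days = 12 April 2024.
The last day of the appeal period: 45 calendar days after 12 April 2024 is 27 May 2024.
The date termination becomes effective: 27 May 2024 + 70 days = 5 August 2024.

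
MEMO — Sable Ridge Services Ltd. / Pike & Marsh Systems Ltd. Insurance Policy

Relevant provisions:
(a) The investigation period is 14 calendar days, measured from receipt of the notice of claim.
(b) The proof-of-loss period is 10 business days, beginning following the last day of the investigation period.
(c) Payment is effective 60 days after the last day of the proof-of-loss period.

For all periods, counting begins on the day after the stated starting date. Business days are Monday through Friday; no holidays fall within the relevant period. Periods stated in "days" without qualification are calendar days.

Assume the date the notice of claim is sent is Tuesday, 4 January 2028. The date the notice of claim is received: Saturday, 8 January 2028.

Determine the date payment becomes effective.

Adding 14 calendar days to 8 January 2028 gives 22 January 2028, which is the last day of the investigation period.
From Saturday, 22 January 2028, 10 business days (Jan 24, Jan 25, Jan 26, Jan 27, Jan 28, Jan 31, Feb 1, Feb 2, Feb 3, Feb 4, skipping weekends) brings us to Friday, 4 February 2028, which is the last day of the proof-of-loss period.
The date payment becomes effective: 60 calendar days after 4 February 2028 is 4 April 2028.

4 April 2028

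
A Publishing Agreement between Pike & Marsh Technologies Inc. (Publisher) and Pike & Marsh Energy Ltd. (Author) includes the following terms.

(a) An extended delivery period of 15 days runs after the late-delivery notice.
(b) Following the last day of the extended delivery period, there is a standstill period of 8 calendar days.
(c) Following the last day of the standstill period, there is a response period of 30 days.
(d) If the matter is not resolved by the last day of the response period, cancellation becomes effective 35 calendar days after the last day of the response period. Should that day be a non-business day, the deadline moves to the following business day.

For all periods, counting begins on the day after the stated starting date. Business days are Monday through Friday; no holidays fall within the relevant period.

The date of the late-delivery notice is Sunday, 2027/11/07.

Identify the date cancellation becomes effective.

The last day of the extended delivery period: 2027/11/07 + 15 days = 2027/11/22.
Adding 8 calendar days to 2027/11/22 gives 2027/11/30, which is the last day of the standstill period.
The last day of the response period: 30 calendar days after 2027/11/30 is 2027/12/30.
Adding 35 calendar days to 2027/12/30 gives 2028/02/03, which is the date cancellation becomes effective. 2028/02/03 is a Thursday, so no roll-forward applies.

2028/02/03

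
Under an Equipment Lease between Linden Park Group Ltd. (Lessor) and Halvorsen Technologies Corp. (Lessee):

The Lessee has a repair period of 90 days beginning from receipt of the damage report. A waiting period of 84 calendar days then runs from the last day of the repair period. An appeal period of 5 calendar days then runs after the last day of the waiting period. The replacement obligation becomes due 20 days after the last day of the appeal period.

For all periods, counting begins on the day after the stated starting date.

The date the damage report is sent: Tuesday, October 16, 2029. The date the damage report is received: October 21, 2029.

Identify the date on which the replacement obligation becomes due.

May 8, 2030

Adding 90 calendar days to October 21, 2029 gives January 19, 2030, which is the last day of the repair period.
The last day of the waiting period: January 19, 2030 + 84 days = April 13, 2030.
The last day of the appeal period: 5 calendar days after April 13, 2030 is April 18, 2030.
The date on which the replacement obligation becomes due: April 18, 2030 + 20 days = May 8, 2030.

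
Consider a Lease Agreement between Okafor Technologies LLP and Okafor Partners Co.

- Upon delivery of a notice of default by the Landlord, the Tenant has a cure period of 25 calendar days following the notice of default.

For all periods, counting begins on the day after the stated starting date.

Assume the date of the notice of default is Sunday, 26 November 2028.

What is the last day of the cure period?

21 December 2028

The last day of the cure period: 25 calendar days after 26 November 2028 is 21 December 2028.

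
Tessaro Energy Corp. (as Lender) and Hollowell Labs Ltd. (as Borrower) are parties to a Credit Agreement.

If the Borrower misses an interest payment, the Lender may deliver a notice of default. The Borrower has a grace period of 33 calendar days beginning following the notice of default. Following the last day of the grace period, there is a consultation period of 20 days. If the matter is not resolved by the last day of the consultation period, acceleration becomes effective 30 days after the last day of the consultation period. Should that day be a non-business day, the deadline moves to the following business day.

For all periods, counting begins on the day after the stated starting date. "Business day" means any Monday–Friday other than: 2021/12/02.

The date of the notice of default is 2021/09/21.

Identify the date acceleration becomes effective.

Adding 33 calendar days to 2021/09/21 gives 2021/10/24, which is the last day of the grace period.
The last day of the consultation period: 2021/10/24 + 20 days = 2021/11/13.
The date acceleration becomes effective: 30 calendar days after 2021/11/13 is 2021/12/13. 2021/12/13 is a Monday and is not a listed holiday, so no roll-forward applies.

2021/12/13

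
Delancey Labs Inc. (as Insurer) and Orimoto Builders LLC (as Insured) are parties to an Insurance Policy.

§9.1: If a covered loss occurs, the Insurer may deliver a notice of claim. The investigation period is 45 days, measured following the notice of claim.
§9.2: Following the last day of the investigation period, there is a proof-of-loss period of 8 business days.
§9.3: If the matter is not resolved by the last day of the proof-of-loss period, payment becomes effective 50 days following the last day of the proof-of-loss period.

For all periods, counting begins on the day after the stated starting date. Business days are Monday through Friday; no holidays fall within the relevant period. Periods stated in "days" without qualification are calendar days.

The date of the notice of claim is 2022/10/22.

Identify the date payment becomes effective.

2023/02/04

Adding 45 calendar days to 2022/10/22 gives 2022/12/06, which is the last day of the investigation period.
From Tuesday, 2022/12/06, 8 business days (Dec 7, Dec 8, Dec 9, Dec 12, Dec 13, Dec 14, Dec 15, Dec 16, skipping weekends) brings us to Friday, 2022/12/16, which is the last day of the proof-of-loss period.
Adding 50 calendar days to 2022/12/16 gives 2023/02/04, which is the date payment becomes effective.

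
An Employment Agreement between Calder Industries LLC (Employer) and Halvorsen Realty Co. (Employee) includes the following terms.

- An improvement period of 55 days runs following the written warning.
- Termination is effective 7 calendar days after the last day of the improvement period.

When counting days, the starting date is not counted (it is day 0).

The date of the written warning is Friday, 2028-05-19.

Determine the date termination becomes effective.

The last day of the improvement period: 55 calendar days after 2028-05-19 is 2028-07-13.
Adding 7 calendar days to 2028-07-13 gives 2028-07-20, which is the date termination becomes effective.

2028-07-20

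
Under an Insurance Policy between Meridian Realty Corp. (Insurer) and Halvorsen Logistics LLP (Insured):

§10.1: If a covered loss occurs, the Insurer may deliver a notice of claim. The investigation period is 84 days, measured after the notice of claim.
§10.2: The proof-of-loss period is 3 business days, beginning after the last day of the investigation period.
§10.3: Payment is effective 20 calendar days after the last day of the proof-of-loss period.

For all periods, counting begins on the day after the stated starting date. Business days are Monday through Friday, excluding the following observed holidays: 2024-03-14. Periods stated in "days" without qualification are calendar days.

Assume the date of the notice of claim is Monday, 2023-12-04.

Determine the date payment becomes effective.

The last day of the investigation period: 2023-12-04 + 84 days = 2024-02-26.
The last day of the proof-of-loss period: 3 business days after Monday, 2024-02-26, skipping weekends — Feb 27, Feb 28, Feb 29 — lands on Thursday, 2024-02-29.
The date payment becomes effective: 2024-02-29 + 20 days = 2024-03-20.

2024-03-20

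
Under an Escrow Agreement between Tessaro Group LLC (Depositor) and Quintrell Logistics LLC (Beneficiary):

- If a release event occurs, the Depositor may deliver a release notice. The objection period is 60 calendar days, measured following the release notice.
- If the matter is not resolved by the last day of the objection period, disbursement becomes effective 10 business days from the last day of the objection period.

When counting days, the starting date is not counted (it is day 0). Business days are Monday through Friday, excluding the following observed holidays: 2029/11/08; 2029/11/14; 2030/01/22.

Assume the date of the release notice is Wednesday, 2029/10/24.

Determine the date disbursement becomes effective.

2030/01/04

The last day of the objection period: 60 calendar days after 2029/10/24 is 2029/12/23.
From Sunday, 2029/12/23, 10 business days (Dec 24, Dec 25, Dec 26, Dec 27, Dec 28, Dec 31, Jan 1, Jan 2, Jan 3, Jan 4, skipping weekends) brings us to Friday, 2030/01/04, which is the date disbursement becomes effective.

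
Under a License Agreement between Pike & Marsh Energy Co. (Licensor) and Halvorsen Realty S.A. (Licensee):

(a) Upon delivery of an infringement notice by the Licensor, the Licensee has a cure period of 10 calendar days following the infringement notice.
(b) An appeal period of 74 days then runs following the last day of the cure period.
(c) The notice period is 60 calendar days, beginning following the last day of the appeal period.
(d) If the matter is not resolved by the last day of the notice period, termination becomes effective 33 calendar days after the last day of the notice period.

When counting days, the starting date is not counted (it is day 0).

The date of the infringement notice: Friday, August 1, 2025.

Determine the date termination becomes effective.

January 25, 2026

The last day of the cure period: August 1, 2025 + 10 days = August 11, 2025.
The last day of the appeal period: August 11, 2025 + 74 days = October 24, 2025.
The last day of the notice period: October 24, 2025 + 60 days = December 23, 2025.
The date termination becomes effective: December 23, 2025 + 33 days = January 25, 2026.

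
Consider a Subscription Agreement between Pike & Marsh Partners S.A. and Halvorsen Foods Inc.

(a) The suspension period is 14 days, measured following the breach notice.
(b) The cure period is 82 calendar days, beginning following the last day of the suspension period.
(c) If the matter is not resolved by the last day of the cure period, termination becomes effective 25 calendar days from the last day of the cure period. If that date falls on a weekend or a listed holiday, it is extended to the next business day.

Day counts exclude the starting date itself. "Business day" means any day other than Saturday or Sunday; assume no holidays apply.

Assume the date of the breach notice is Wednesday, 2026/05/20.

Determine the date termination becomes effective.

2026/09/18

The last day of the suspension period: 2026/05/20 + 14 days = 2026/06/03.
Adding 82 calendar days to 2026/06/03 gives 2026/08/24, which is the last day of the cure period.
The date termination becomes effective: 25 calendar days after 2026/08/24 is 2026/09/18. 2026/09/18 is a Friday, so no roll-forward applies.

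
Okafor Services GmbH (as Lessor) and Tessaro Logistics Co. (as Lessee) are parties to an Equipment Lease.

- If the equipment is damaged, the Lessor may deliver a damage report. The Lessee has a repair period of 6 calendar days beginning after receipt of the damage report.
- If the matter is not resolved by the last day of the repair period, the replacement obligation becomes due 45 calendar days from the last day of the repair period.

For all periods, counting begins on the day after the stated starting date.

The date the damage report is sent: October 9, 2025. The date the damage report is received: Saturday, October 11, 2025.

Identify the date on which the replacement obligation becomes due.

The last day of the repair period: 6 calendar days after October 11, 2025 is October 17, 2025.
Adding 45 calendar days to October 17, 2025 gives December 1, 2025, which is the date on which the replacement obligation becomes due.

December 1, 2025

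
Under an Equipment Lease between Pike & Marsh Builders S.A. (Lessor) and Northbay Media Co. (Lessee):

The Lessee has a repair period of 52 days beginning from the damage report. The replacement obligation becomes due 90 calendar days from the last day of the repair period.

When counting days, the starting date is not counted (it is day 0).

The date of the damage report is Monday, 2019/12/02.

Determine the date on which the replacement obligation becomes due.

The last day of the repair period: 52 calendar days after 2019/12/02 is 2020/01/23.
The date on which the replacement obligation becomes due: 90 calendar days after 2020/01/23 is 2020/04/22.

2020/04/22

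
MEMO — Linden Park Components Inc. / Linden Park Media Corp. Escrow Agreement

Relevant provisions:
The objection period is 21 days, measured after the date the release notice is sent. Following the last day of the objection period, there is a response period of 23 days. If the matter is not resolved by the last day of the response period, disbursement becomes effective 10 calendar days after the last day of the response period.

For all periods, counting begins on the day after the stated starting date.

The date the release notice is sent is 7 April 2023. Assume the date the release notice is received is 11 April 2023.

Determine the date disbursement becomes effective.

31 May 2023

Adding 21 calendar days to 7 April 2023 gives 28 April 2023, which is the last day of the objection period.
Adding 23 calendar days to 28 April 2023 gives 21 May 2023, which is the last day of the response period.
Adding 10 calendar days to 21 May 2023 gives 31 May 2023, which is the date disbursement becomes effective.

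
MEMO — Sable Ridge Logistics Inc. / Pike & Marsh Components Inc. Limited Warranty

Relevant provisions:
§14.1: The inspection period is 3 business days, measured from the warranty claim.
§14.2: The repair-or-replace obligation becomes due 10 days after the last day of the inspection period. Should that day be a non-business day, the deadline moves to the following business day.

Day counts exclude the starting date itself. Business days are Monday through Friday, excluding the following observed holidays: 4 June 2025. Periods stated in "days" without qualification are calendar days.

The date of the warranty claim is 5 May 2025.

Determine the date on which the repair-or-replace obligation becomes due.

The last day of the inspection period: 3 business days after Monday, 5 May 2025, skipping weekends — May 6, May 7, May 8 — lands on Thursday, 8 May 2025.
Adding 10 calendar days to 8 May 2025 gives 18 May 2025, which is the date on which the repair-or-replace obligation becomes due. That falls on a Sunday, so it rolls to the next business day, Monday, 19 May 2025.

19 May 2025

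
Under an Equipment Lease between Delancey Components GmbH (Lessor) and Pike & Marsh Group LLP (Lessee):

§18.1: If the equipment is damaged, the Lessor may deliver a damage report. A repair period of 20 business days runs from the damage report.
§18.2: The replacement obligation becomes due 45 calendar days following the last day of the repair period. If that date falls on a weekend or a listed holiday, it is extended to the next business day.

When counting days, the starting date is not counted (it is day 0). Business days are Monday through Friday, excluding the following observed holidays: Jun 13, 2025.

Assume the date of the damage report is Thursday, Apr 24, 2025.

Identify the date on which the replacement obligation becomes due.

From Thursday, Apr 24, 2025, 20 business days (Apr 25, Apr 28, Apr 29, Apr 30, …, May 20, May 21, May 22, skipping weekends) brings us to Thursday, May 22, 2025, which is the last day of the repair period.
The date on which the replacement obligation becomes due: May 22, 2025 + 45 days = Jul 6, 2025. That falls on a Sunday, so it rolls to the next business day, Monday, Jul 7, 2025.

Jul 7, 2025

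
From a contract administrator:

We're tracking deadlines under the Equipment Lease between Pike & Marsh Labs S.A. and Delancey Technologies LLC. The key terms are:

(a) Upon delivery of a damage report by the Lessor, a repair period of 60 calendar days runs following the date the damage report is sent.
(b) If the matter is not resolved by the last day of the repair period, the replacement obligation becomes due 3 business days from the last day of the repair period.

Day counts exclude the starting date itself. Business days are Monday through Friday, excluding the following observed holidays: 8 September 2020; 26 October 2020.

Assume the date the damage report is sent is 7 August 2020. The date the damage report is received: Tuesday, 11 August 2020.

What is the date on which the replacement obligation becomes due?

Adding 60 calendar days to 7 August 2020 gives 6 October 2020, which is the last day of the repair period.
The date on which the replacement obligation becomes due: 3 business days after Tuesday, 6 October 2020, skipping weekends — Oct 7, Oct 8, Oct 9 — lands on Friday, 9 October 2020.

9 October 2020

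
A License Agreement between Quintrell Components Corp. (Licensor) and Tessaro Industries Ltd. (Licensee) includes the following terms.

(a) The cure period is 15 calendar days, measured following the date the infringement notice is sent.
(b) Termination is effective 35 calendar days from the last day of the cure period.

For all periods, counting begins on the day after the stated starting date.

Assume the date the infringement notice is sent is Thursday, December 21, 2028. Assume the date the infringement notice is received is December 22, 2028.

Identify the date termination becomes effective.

February 9, 2029

Adding 15 calendar days to December 21, 2028 gives January 5, 2029, which is the last day of the cure period.
The date termination becomes effective: January 5, 2029 + 35 days = February 9, 2029.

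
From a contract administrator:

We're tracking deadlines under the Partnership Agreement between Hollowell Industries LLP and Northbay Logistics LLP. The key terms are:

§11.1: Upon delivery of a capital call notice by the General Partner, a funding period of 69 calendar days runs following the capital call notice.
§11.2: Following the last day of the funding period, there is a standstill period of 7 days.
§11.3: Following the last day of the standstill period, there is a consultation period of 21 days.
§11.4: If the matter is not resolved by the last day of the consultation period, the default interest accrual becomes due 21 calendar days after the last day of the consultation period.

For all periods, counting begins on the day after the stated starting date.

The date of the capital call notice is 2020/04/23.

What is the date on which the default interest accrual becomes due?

2020/08/19

Adding 69 calendar days to 2020/04/23 gives 2020/07/01, which is the last day of the funding period.
Adding 7 calendar days to 2020/07/01 gives 2020/07/08, which is the last day of the standstill period.
The last day of the consultation period: 2020/07/08 + 21 days = 2020/07/29.
Adding 21 calendar days to 2020/07/29 gives 2020/08/19, which is the date on which the default interest accrual becomes due.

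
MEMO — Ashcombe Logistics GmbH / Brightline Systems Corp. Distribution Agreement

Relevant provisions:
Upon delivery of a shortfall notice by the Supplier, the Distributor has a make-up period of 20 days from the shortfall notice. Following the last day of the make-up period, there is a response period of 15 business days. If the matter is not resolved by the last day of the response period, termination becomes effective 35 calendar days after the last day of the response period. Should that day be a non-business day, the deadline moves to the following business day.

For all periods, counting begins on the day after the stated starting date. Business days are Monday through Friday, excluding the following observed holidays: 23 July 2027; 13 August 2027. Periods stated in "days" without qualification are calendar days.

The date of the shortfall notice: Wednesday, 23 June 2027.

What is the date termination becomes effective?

8 September 2027

Adding 20 calendar days to 23 June 2027 gives 13 July 2027, which is the last day of the make-up period.
The last day of the response period: counting 15 business days from Tuesday, 13 July 2027 (Jul 14, Jul 15, Jul 16, Jul 19, …, Aug 2, Aug 3, Aug 4, skipping weekends and the listed holiday on Jul 23) reaches Wednesday, 4 August 2027.
The date termination becomes effective: 35 calendar days after 4 August 2027 is 8 September 2027. 8 September 2027 is a Wednesday and is not a listed holiday, so no roll-forward applies.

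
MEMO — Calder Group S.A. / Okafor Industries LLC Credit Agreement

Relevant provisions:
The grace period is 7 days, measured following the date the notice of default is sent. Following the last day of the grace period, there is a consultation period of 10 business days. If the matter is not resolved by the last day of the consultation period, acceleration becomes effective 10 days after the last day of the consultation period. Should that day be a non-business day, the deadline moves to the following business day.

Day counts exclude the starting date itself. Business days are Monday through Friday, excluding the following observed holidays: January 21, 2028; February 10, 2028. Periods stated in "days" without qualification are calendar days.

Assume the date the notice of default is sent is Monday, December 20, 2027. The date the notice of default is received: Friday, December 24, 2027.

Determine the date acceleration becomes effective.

The last day of the grace period: 7 calendar days after December 20, 2027 is December 27, 2027.
The last day of the consultation period: 10 business days after Monday, December 27, 2027, skipping weekends — Dec 28, Dec 29, Dec 30, Dec 31, Jan 3, Jan 4, Jan 5, Jan 6, Jan 7, Jan 10 — lands on Monday, January 10, 2028.
The date acceleration becomes effective: January 10, 2028 + 10 days = January 20, 2028. January 20, 2028 is a Thursday and is not a listed holiday, so no roll-forward applies.

January 20, 2028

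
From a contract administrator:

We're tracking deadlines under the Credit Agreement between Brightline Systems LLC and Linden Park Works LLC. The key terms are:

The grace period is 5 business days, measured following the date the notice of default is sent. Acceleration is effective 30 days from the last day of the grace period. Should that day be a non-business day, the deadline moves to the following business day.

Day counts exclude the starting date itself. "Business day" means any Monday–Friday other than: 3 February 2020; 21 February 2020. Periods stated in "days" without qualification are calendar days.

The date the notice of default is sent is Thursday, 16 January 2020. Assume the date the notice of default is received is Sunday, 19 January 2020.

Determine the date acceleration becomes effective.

From Thursday, 16 January 2020, 5 business days (Jan 17, Jan 20, Jan 21, Jan 22, Jan 23, skipping weekends) brings us to Thursday, 23 January 2020, which is the last day of the grace period.
Adding 30 calendar days to 23 January 2020 gives 22 February 2020, which is the date acceleration becomes effective. That falls on a Saturday, so it rolls to the next business day, Monday, 24 February 2020.

24 February 2020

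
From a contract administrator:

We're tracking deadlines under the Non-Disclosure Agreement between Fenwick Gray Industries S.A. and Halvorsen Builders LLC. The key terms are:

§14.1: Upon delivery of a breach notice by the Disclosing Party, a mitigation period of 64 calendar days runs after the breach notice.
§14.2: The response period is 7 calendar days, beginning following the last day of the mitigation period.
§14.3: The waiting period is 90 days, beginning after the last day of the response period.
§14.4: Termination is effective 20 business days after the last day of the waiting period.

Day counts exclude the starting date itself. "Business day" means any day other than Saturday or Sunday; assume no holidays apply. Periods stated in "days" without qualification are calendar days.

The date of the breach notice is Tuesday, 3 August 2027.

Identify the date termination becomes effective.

The last day of the mitigation period: 3 August 2027 + 64 days = 6 October 2027.
Adding 7 calendar days to 6 October 2027 gives 13 October 2027, which is the last day of the response period.
The last day of the waiting period: 13 October 2027 + 90 days = 11 January 2028.
From Tuesday, 11 January 2028, 20 business days (Jan 12, Jan 13, Jan 14, Jan 17, …, Feb 4, Feb 7, Feb 8, skipping weekends) brings us to Tuesday, 8 February 2028, which is the date termination becomes effective.

8 February 2028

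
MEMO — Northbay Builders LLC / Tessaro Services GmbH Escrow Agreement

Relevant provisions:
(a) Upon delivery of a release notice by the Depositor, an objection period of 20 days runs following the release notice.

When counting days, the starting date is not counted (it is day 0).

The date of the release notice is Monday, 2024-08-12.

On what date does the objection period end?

2024-09-01

Adding 20 calendar days to 2024-08-12 gives 2024-09-01, which is the last day of the objection period.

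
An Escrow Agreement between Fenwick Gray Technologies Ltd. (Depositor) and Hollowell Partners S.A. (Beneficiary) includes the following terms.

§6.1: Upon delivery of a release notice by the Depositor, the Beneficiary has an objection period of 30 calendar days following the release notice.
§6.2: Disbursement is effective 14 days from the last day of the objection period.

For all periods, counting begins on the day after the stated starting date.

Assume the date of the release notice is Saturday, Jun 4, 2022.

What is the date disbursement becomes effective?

Jul 18, 2022

The last day of the objection period: 30 calendar days after Jun 4, 2022 is Jul 4, 2022.
The date disbursement becomes effective: 14 calendar days after Jul 4, 2022 is Jul 18, 2022.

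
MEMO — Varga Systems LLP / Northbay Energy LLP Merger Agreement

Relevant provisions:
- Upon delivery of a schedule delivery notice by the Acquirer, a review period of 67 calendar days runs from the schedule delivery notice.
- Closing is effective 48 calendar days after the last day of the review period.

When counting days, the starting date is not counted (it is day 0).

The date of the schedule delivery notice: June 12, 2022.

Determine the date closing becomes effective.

October 5, 2022

The last day of the review period: 67 calendar days after June 12, 2022 is August 18, 2022.
The date closing becomes effective: August 18, 2022 + 48 days = October 5, 2022.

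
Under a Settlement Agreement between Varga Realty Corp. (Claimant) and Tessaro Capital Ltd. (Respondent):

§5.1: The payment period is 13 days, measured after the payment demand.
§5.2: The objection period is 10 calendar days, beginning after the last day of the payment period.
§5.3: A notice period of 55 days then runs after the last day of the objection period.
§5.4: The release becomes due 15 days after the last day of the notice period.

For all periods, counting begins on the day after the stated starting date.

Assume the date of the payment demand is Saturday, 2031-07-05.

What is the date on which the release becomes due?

2031-10-06

Adding 13 calendar days to 2031-07-05 gives 2031-07-18, which is the last day of the payment period.
The last day of the objection period: 2031-07-18 + 10 days = 2031-07-28.
Adding 55 calendar days to 2031-07-28 gives 2031-09-21, which is the last day of the notice period.
The date on which the release becomes due: 2031-09-21 + 15 days = 2031-10-06.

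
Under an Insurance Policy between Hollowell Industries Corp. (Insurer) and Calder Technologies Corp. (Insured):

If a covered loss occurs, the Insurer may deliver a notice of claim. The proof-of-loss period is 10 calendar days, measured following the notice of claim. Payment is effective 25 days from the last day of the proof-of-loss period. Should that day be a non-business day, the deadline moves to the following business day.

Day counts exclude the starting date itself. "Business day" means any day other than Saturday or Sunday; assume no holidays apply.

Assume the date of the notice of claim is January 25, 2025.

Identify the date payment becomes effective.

The last day of the proof-of-loss period: 10 calendar days after January 25, 2025 is February 4, 2025.
Adding 25 calendar days to February 4, 2025 gives March 1, 2025, which is the date payment becomes effective. That falls on a Saturday, so it rolls to the next business day, Monday, March 3, 2025.

March 3, 2025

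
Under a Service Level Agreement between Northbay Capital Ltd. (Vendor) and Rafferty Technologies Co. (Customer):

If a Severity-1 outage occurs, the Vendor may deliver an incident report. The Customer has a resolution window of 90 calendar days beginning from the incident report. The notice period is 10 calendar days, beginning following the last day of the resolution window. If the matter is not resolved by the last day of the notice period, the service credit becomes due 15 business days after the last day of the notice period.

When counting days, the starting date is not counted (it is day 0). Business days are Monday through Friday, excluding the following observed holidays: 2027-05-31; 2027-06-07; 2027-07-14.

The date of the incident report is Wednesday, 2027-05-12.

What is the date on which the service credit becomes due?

2027-09-10

Adding 90 calendar days to 2027-05-12 gives 2027-08-10, which is the last day of the resolution window.
The last day of the notice period: 2027-08-10 + 10 days = 2027-08-20.
The date on which the service credit becomes due: counting 15 business days from Friday, 2027-08-20 (Aug 23, Aug 24, Aug 25, Aug 26, …, Sep 8, Sep 9, Sep 10, skipping weekends) reaches Friday, 2027-09-10.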